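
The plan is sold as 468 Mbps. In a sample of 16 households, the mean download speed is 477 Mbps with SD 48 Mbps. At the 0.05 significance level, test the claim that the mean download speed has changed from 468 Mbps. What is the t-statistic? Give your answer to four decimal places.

H0: μ = 468; H1: μ ≠ 468 (one-sample t-test, two-sided).
t = (x̄ − μ₀)/(s/√n) = (477 − 468)/(48/√16) = 0.7500
df = n − 1 = 15
Two-sided p-value ≈ 0.465
Since p ≈ 0.465 > α = 0.05, fail to reject H0; the evidence is not statistically significant.

0.7500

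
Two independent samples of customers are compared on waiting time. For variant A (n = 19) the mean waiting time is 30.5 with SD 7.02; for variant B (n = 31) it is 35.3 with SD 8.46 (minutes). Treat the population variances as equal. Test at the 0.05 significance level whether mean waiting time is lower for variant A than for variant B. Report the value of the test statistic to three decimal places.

-2.072

Let group 1 = variant A, group 2 = variant B. H0: μ_1 = μ_2; H1: μ_1 < μ_2 (two-sample pooled-variance t-test, left-tailed).
s_p² = [(19−1)·7.02² + (31−1)·8.46²]/(19+31−2) = 63.2124
t = (30.5 − 35.3)/√[63.2124·(1/19 + 1/31)] = -2.072
df = n₁ + n₂ − 2 = 48
p-value = P(T ≤ -2.072) ≈ 0.0218
Since p ≈ 0.0218 < α = 0.05, reject H0; the data support H1.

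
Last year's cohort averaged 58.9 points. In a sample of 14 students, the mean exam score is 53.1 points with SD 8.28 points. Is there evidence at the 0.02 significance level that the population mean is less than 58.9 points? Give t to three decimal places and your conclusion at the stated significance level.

H0: μ = 58.9; H1: μ < 58.9 (one-sample t-test, left-tailed).
t = (x̄ − μ₀)/(s/√n) = (53.1 − 58.9)/(8.28/√14) = -2.621
df = n − 1 = 13
p-value = P(T ≤ -2.621) ≈ 0.0106
Since p ≈ 0.0106 < α = 0.02, reject H0; the data support H1.

t = -2.621; reject H0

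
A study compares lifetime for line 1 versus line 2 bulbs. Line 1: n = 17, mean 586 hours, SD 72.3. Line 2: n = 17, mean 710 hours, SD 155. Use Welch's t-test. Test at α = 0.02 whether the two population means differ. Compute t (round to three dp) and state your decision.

t = -2.989; reject H0

Let group 1 = line 1, group 2 = line 2. H0: μ_1 = μ_2; H1: μ_1 ≠ μ_2 (Welch's two-sample t-test, two-sided).
t = (x̄_1 − x̄_2)/√(s_1²/n_1 + s_2²/n_2) = (586 − 710)/√(72.3²/17 + 155²/17) = -2.989
Welch–Satterthwaite df ≈ 22.65
Two-sided p-value ≈ 0.007
Since p ≈ 0.007 < α = 0.02, reject H0; the data support H1.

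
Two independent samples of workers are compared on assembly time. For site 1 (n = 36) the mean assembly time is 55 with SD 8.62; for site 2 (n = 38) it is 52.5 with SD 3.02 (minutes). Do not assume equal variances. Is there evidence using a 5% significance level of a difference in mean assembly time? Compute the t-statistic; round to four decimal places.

Let group 1 = site 1, group 2 = site 2. H0: μ_1 = μ_2; H1: μ_1 ≠ μ_2 (Welch's two-sample t-test, two-sided).
t = (x̄_1 − x̄_2)/√(s_1²/n_1 + s_2²/n_2) = (55 − 52.5)/√(8.62²/36 + 3.02²/38) = 1.6470
Welch–Satterthwaite df ≈ 43.06
Two-sided p-value ≈ 0.1068
Since p ≈ 0.1068 > α = 0.05, fail to reject H0; the data do not provide sufficient evidence against H0.

1.6470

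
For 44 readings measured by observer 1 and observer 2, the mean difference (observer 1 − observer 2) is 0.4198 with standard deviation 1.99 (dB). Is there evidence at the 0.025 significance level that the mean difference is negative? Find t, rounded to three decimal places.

1.399

H0: μ_d = 0; H1: μ_d < 0 (paired t-test on the differences, left-tailed).
t = d̄/(s_d/√n) = 0.4198/(1.99/√44) = 1.399
df = n − 1 = 43
p-value = P(T ≤ 1.399) ≈ 0.9156
Since p ≈ 0.9156 > α = 0.025, fail to reject H0; the data do not provide sufficient evidence against H0.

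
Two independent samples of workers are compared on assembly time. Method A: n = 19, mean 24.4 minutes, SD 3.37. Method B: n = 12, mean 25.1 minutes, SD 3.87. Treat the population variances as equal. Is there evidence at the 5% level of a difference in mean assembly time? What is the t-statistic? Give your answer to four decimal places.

Let group 1 = method A, group 2 = method B. H0: μ_1 = μ_2; H1: μ_1 ≠ μ_2 (two-sample pooled-variance t-test, two-sided).
s_p² = [(19−1)·3.37² + (12−1)·3.87²]/(19+12−2) = 12.73
t = (24.4 − 25.1)/√[12.73·(1/19 + 1/12)] = -0.5321
df = n₁ + n₂ − 2 = 29
Two-sided p-value ≈ 0.599
Since p ≈ 0.599 > α = 0.05, fail to reject H0; the data do not provide sufficient evidence against H0.

-0.5321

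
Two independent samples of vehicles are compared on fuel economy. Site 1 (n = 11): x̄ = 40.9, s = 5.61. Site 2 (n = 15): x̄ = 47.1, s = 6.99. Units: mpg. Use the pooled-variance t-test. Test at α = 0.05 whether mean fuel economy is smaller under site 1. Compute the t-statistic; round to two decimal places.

-2.42

Let group 1 = site 1, group 2 = site 2. H0: μ_1 = μ_2; H1: μ_1 < μ_2 (two-sample pooled-variance t-test, left-tailed).
s_p² = [(11−1)·5.61² + (15−1)·6.99²]/(11+15−2) = 41.6151
t = (40.9 − 47.1)/√[41.6151·(1/11 + 1/15)] = -2.42
df = n₁ + n₂ − 2 = 24
p-value = P(T ≤ -2.42) ≈ 0.0117
Since p ≈ 0.0117 < α = 0.05, reject H0; the evidence is statistically significant.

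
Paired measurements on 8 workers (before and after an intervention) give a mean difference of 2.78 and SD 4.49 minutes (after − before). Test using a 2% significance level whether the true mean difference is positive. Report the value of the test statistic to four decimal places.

1.7512

H0: μ_d = 0; H1: μ_d > 0 (paired t-test on the differences, right-tailed).
t = d̄/(s_d/√n) = 2.78/(4.49/√8) = 1.7512
df = n − 1 = 7
p-value = P(T ≥ 1.7512) ≈ 0.062
Since p ≈ 0.062 > α = 0.02, fail to reject H0; the evidence is not statistically significant.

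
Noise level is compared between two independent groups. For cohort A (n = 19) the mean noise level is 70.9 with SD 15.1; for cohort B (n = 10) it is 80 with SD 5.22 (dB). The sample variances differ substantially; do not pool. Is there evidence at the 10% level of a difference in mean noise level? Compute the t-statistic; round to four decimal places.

-2.3714

Let group 1 = cohort A, group 2 = cohort B. H0: μ_1 = μ_2; H1: μ_1 ≠ μ_2 (Welch's two-sample t-test, two-sided).
t = (x̄_1 − x̄_2)/√(s_1²/n_1 + s_2²/n_2) = (70.9 − 80)/√(15.1²/19 + 5.22²/10) = -2.3714
Welch–Satterthwaite df ≈ 24.57
Two-sided p-value ≈ 0.0259
Since p ≈ 0.0259 < α = 0.1, reject H0; the evidence is statistically significant.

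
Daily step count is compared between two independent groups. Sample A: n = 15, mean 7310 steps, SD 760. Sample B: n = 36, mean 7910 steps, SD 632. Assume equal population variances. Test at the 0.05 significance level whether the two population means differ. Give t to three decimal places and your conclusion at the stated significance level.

t = -2.909; reject H0

Let group 1 = sample A, group 2 = sample B. H0: μ_1 = μ_2; H1: μ_1 ≠ μ_2 (two-sample pooled-variance t-test, two-sided).
s_p² = [(15−1)·760² + (36−1)·632²]/(15+36−2) = 450331
t = (7310 − 7910)/√[450331·(1/15 + 1/36)] = -2.909
df = n₁ + n₂ − 2 = 49
Two-sided p-value ≈ 0.005
Since p ≈ 0.005 < α = 0.05, reject H0; the evidence is statistically significant.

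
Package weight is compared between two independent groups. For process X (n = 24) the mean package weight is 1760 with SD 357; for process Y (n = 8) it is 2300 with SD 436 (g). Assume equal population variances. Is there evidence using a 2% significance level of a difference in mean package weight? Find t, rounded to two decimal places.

-3.51

Let group 1 = process X, group 2 = process Y. H0: μ_1 = μ_2; H1: μ_1 ≠ μ_2 (two-sample pooled-variance t-test, two-sided).
s_p² = [(24−1)·357² + (8−1)·436²]/(24+8−2) = 142067
t = (1760 − 2300)/√[142067·(1/24 + 1/8)] = -3.51
df = n₁ + n₂ − 2 = 30
Two-sided p-value ≈ 0.001
Since p ≈ 0.001 < α = 0.02, reject H0; the evidence is statistically significant.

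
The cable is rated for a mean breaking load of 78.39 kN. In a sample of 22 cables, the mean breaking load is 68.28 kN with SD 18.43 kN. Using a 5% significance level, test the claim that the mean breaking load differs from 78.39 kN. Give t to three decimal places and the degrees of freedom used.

H0: μ = 78.39; H1: μ ≠ 78.39 (one-sample t-test, two-sided).
t = (x̄ − μ₀)/(s/√n) = (68.28 − 78.39)/(18.43/√22) = -2.573
df = n − 1 = 21
Two-sided p-value ≈ 0.018
Since p ≈ 0.018 < α = 0.05, reject H0; the evidence is statistically significant.

t = -2.573, df = 21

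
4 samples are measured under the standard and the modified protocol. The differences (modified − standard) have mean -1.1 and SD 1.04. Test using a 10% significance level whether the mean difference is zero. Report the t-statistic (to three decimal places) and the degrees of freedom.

H0: μ_d = 0; H1: μ_d ≠ 0 (paired t-test on the differences, two-sided).
t = d̄/(s_d/√n) = -1.1/(1.04/√4) = -2.115
df = n − 1 = 3
Two-sided p-value ≈ 0.1247
Since p ≈ 0.1247 > α = 0.1, fail to reject H0; the data do not provide sufficient evidence against H0.

t = -2.115, df = 3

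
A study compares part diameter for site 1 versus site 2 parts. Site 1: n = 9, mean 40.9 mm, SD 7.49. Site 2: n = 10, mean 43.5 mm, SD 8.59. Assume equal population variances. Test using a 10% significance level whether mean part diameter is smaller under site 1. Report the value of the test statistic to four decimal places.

Let group 1 = site 1, group 2 = site 2. H0: μ_1 = μ_2; H1: μ_1 < μ_2 (two-sample pooled-variance t-test, left-tailed).
s_p² = [(9−1)·7.49² + (10−1)·8.59²]/(9+10−2) = 65.4643
t = (40.9 − 43.5)/√[65.4643·(1/9 + 1/10)] = -0.6994
df = n₁ + n₂ − 2 = 17
p-value = P(T ≤ -0.6994) ≈ 0.247
Since p ≈ 0.247 > α = 0.1, fail to reject H0; the data do not provide sufficient evidence against H0.

-0.6994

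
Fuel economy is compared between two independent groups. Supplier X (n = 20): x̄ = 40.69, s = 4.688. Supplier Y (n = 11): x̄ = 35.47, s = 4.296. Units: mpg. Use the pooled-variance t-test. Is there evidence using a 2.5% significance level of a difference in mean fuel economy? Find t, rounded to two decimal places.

3.05

Let group 1 = supplier X, group 2 = supplier Y. H0: μ_1 = μ_2; H1: μ_1 ≠ μ_2 (two-sample pooled-variance t-test, two-sided).
s_p² = [(20−1)·4.688² + (11−1)·4.296²]/(20+11−2) = 20.763
t = (40.69 − 35.47)/√[20.763·(1/20 + 1/11)] = 3.05
df = n₁ + n₂ − 2 = 29
Two-sided p-value ≈ 0.005
Since p ≈ 0.005 < α = 0.025, reject H0; the evidence is statistically significant.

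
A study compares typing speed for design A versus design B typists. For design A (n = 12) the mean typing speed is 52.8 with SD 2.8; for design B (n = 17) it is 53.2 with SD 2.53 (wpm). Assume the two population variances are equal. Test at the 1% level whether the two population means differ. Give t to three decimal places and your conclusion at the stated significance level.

Let group 1 = design A, group 2 = design B. H0: μ_1 = μ_2; H1: μ_1 ≠ μ_2 (two-sample pooled-variance t-test, two-sided).
s_p² = [(12−1)·2.8² + (17−1)·2.53²]/(12+17−2) = 6.9872
t = (52.8 − 53.2)/√[6.9872·(1/12 + 1/17)] = -0.401
df = n₁ + n₂ − 2 = 27
Two-sided p-value ≈ 0.691
Since p ≈ 0.691 > α = 0.01, fail to reject H0; the evidence is not statistically significant.

t = -0.401; fail to reject H0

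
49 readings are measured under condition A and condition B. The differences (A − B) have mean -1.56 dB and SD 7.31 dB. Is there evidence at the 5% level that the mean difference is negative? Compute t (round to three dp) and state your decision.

t = -1.494; fail to reject H0

H0: μ_d = 0; H1: μ_d < 0 (paired t-test on the differences, left-tailed).
t = d̄/(s_d/√n) = -1.56/(7.31/√49) = -1.494
df = n − 1 = 48
p-value = P(T ≤ -1.494) ≈ 0.071
Since p ≈ 0.071 > α = 0.05, fail to reject H0; the data do not provide sufficient evidence against H0.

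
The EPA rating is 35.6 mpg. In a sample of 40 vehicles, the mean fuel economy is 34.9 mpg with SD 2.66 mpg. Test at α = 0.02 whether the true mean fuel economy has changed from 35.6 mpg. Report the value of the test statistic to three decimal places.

-1.664

H0: μ = 35.6; H1: μ ≠ 35.6 (one-sample t-test, two-sided).
t = (x̄ − μ₀)/(s/√n) = (34.9 − 35.6)/(2.66/√40) = -1.664
df = n − 1 = 39
Two-sided p-value ≈ 0.104
Since p ≈ 0.104 > α = 0.02, fail to reject H0; the evidence is not statistically significant.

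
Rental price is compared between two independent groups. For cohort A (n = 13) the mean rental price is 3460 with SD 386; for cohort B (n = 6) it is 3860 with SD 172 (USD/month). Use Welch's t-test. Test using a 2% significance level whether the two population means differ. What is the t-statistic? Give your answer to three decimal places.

Let group 1 = cohort A, group 2 = cohort B. H0: μ_1 = μ_2; H1: μ_1 ≠ μ_2 (Welch's two-sample t-test, two-sided).
t = (x̄_1 − x̄_2)/√(s_1²/n_1 + s_2²/n_2) = (3460 − 3860)/√(386²/13 + 172²/6) = -3.124
Welch–Satterthwaite df ≈ 17.00
Two-sided p-value ≈ 0.006
Since p ≈ 0.006 < α = 0.02, reject H0; the evidence is statistically significant.

-3.124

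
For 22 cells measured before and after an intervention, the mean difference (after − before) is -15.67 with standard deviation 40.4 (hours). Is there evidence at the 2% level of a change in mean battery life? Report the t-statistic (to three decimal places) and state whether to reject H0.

H0: μ_d = 0; H1: μ_d ≠ 0 (paired t-test on the differences, two-sided).
t = d̄/(s_d/√n) = -15.67/(40.4/√22) = -1.819
df = n − 1 = 21
Two-sided p-value ≈ 0.083
Since p ≈ 0.083 > α = 0.02, fail to reject H0; the evidence is not statistically significant.

t = -1.819; fail to reject H0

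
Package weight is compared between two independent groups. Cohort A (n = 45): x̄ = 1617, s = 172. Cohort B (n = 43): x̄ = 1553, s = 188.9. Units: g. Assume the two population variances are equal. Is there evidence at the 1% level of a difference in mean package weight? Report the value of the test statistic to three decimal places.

Let group 1 = cohort A, group 2 = cohort B. H0: μ_1 = μ_2; H1: μ_1 ≠ μ_2 (two-sample pooled-variance t-test, two-sided).
s_p² = [(45−1)·172² + (43−1)·188.9²]/(45+43−2) = 32562.7
t = (1617 − 1553)/√[32562.7·(1/45 + 1/43)] = 1.663
df = n₁ + n₂ − 2 = 86
Two-sided p-value ≈ 0.100
Since p ≈ 0.100 > α = 0.01, fail to reject H0; the data do not provide sufficient evidence against H0.

1.663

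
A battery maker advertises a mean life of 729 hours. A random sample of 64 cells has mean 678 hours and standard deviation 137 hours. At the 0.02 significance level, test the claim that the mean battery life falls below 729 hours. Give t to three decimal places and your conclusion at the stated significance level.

H0: μ = 729; H1: μ < 729 (one-sample t-test, left-tailed).
t = (x̄ − μ₀)/(s/√n) = (678 − 729)/(137/√64) = -2.978
df = n − 1 = 63
p-value = P(T ≤ -2.978) ≈ 0.0021
Since p ≈ 0.0021 < α = 0.02, reject H0; the evidence is statistically significant.

t = -2.978; reject H0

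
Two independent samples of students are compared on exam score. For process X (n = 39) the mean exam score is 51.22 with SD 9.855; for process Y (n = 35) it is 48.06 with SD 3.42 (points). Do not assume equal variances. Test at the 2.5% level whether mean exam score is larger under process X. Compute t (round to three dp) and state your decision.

Let group 1 = process X, group 2 = process Y. H0: μ_1 = μ_2; H1: μ_1 > μ_2 (Welch's two-sample t-test, right-tailed).
t = (x̄_1 − x̄_2)/√(s_1²/n_1 + s_2²/n_2) = (51.22 − 48.06)/√(9.855²/39 + 3.42²/35) = 1.880
Welch–Satterthwaite df ≈ 47.92
p-value = P(T ≥ 1.880) ≈ 0.0331
Since p ≈ 0.0331 > α = 0.025, fail to reject H0; the data do not provide sufficient evidence against H0.

t = 1.880; fail to reject H0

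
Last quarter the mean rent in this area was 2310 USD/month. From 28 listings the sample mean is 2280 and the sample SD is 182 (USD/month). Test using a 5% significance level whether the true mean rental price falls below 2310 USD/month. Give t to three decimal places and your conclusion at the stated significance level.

H0: μ = 2310; H1: μ < 2310 (one-sample t-test, left-tailed).
t = (x̄ − μ₀)/(s/√n) = (2280 − 2310)/(182/√28) = -0.872
df = n − 1 = 27
p-value = P(T ≤ -0.872) ≈ 0.1954
Since p ≈ 0.1954 > α = 0.05, fail to reject H0; the evidence is not statistically significant.

t = -0.872; fail to reject H0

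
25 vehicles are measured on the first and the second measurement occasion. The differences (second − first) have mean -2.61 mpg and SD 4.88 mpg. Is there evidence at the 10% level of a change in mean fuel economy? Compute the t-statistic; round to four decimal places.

H0: μ_d = 0; H1: μ_d ≠ 0 (paired t-test on the differences, two-sided).
t = d̄/(s_d/√n) = -2.61/(4.88/√25) = -2.6742
df = n − 1 = 24
Two-sided p-value ≈ 0.0133
Since p ≈ 0.0133 < α = 0.1, reject H0; the data support H1.

-2.6742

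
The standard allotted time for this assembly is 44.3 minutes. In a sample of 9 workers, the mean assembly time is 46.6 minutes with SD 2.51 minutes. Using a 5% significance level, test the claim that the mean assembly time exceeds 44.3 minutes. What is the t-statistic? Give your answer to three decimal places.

2.749

H0: μ = 44.3; H1: μ > 44.3 (one-sample t-test, right-tailed).
t = (x̄ − μ₀)/(s/√n) = (46.6 − 44.3)/(2.51/√9) = 2.749
df = n − 1 = 8
p-value = P(T ≥ 2.749) ≈ 0.0125
Since p ≈ 0.0125 < α = 0.05, reject H0; the data support H1.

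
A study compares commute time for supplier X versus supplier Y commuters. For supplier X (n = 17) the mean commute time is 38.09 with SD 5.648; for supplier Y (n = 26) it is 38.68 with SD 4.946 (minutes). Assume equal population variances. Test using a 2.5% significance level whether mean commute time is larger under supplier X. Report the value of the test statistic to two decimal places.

Let group 1 = supplier X, group 2 = supplier Y. H0: μ_1 = μ_2; H1: μ_1 > μ_2 (two-sample pooled-variance t-test, right-tailed).
s_p² = [(17−1)·5.648² + (26−1)·4.946²]/(17+26−2) = 27.3652
t = (38.09 − 38.68)/√[27.3652·(1/17 + 1/26)] = -0.36
df = n₁ + n₂ − 2 = 41
p-value = P(T ≥ -0.36) ≈ 0.6402
Since p ≈ 0.6402 > α = 0.025, fail to reject H0; the data do not provide sufficient evidence against H0.

-0.36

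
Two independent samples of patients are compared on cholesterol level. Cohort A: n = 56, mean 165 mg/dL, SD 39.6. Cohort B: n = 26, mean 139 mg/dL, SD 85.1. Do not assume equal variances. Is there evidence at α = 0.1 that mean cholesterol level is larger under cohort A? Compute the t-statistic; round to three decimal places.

Let group 1 = cohort A, group 2 = cohort B. H0: μ_1 = μ_2; H1: μ_1 > μ_2 (Welch's two-sample t-test, right-tailed).
t = (x̄_1 − x̄_2)/√(s_1²/n_1 + s_2²/n_2) = (165 − 139)/√(39.6²/56 + 85.1²/26) = 1.485
Welch–Satterthwaite df ≈ 30.14
p-value = P(T ≥ 1.485) ≈ 0.0740
Since p ≈ 0.0740 < α = 0.1, reject H0; the evidence is statistically significant.

1.485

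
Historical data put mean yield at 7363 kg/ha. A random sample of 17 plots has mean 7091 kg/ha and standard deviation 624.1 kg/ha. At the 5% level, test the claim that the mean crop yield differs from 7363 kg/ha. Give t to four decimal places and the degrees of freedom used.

t = -1.7970, df = 16

H0: μ = 7363; H1: μ ≠ 7363 (one-sample t-test, two-sided).
t = (x̄ − μ₀)/(s/√n) = (7091 − 7363)/(624.1/√17) = -1.7970
df = n − 1 = 16
Two-sided p-value ≈ 0.091
Since p ≈ 0.091 > α = 0.05, fail to reject H0; the data do not provide sufficient evidence against H0.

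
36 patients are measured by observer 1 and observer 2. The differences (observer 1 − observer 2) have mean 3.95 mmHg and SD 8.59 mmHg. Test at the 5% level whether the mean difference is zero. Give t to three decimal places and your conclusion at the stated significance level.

H0: μ_d = 0; H1: μ_d ≠ 0 (paired t-test on the differences, two-sided).
t = d̄/(s_d/√n) = 3.95/(8.59/√36) = 2.759
df = n − 1 = 35
Two-sided p-value ≈ 0.009
Since p ≈ 0.009 < α = 0.05, reject H0; the evidence is statistically significant.

t = 2.759; reject H0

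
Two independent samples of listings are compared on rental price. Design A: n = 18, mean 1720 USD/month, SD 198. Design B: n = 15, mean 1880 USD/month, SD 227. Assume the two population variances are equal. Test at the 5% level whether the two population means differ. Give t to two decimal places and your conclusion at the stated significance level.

t = -2.16; reject H0

Let group 1 = design A, group 2 = design B. H0: μ_1 = μ_2; H1: μ_1 ≠ μ_2 (two-sample pooled-variance t-test, two-sided).
s_p² = [(18−1)·198² + (15−1)·227²]/(18+15−2) = 44770.1
t = (1720 − 1880)/√[44770.1·(1/18 + 1/15)] = -2.16
df = n₁ + n₂ − 2 = 31
Two-sided p-value ≈ 0.0384
Since p ≈ 0.0384 < α = 0.05, reject H0; the data support H1.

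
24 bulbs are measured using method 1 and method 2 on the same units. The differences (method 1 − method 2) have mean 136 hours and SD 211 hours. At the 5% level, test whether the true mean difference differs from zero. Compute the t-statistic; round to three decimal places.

3.158

H0: μ_d = 0; H1: μ_d ≠ 0 (paired t-test on the differences, two-sided).
t = d̄/(s_d/√n) = 136/(211/√24) = 3.158
df = n − 1 = 23
Two-sided p-value ≈ 0.0044
Since p ≈ 0.0044 < α = 0.05, reject H0; the data support H1.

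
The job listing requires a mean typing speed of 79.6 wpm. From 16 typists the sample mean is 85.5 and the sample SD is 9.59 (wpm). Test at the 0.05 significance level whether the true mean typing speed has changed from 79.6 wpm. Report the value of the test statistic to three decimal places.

H0: μ = 79.6; H1: μ ≠ 79.6 (one-sample t-test, two-sided).
t = (x̄ − μ₀)/(s/√n) = (85.5 − 79.6)/(9.59/√16) = 2.461
df = n − 1 = 15
Two-sided p-value ≈ 0.0265
Since p ≈ 0.0265 < α = 0.05, reject H0; the evidence is statistically significant.

2.461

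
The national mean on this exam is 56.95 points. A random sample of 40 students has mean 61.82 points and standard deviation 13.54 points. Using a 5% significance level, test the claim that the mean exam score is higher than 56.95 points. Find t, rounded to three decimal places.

H0: μ = 56.95; H1: μ > 56.95 (one-sample t-test, right-tailed).
t = (x̄ − μ₀)/(s/√n) = (61.82 − 56.95)/(13.54/√40) = 2.275
df = n − 1 = 39
p-value = P(T ≥ 2.275) ≈ 0.014
Since p ≈ 0.014 < α = 0.05, reject H0; the data support H1.

2.275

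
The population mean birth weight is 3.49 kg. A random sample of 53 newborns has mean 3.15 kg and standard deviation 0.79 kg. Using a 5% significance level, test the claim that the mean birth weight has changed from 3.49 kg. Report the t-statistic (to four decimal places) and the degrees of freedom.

H0: μ = 3.49; H1: μ ≠ 3.49 (one-sample t-test, two-sided).
t = (x̄ − μ₀)/(s/√n) = (3.15 − 3.49)/(0.79/√53) = -3.1332
df = n − 1 = 52
Two-sided p-value ≈ 0.0028
Since p ≈ 0.0028 < α = 0.05, reject H0; the data support H1.

t = -3.1332, df = 52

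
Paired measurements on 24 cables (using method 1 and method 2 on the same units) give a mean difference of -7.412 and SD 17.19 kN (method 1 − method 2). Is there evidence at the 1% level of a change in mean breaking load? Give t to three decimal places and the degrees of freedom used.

H0: μ_d = 0; H1: μ_d ≠ 0 (paired t-test on the differences, two-sided).
t = d̄/(s_d/√n) = -7.412/(17.19/√24) = -2.112
df = n − 1 = 23
Two-sided p-value ≈ 0.0457
Since p ≈ 0.0457 > α = 0.01, fail to reject H0; the data do not provide sufficient evidence against H0.

t = -2.112, df = 23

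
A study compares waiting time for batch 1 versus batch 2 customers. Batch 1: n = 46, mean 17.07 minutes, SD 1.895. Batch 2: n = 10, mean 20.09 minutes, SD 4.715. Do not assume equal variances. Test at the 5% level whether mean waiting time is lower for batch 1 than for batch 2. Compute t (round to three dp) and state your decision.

t = -1.991; reject H0

Let group 1 = batch 1, group 2 = batch 2. H0: μ_1 = μ_2; H1: μ_1 < μ_2 (Welch's two-sample t-test, left-tailed).
t = (x̄_1 − x̄_2)/√(s_1²/n_1 + s_2²/n_2) = (17.07 − 20.09)/√(1.895²/46 + 4.715²/10) = -1.991
Welch–Satterthwaite df ≈ 9.64
p-value = P(T ≤ -1.991) ≈ 0.038
Since p ≈ 0.038 < α = 0.05, reject H0; the data support H1.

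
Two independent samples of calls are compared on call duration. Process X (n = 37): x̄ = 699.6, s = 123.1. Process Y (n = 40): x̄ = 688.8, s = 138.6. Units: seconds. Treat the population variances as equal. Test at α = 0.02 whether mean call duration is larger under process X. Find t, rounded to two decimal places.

Let group 1 = process X, group 2 = process Y. H0: μ_1 = μ_2; H1: μ_1 > μ_2 (two-sample pooled-variance t-test, right-tailed).
s_p² = [(37−1)·123.1² + (40−1)·138.6²]/(37+40−2) = 17262.9
t = (699.6 − 688.8)/√[17262.9·(1/37 + 1/40)] = 0.36
df = n₁ + n₂ − 2 = 75
p-value = P(T ≥ 0.36) ≈ 0.360
Since p ≈ 0.360 > α = 0.02, fail to reject H0; the evidence is not statistically significant.

0.36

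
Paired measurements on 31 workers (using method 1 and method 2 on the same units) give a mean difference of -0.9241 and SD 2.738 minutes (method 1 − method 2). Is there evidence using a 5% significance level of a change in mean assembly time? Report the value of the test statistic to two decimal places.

-1.88

H0: μ_d = 0; H1: μ_d ≠ 0 (paired t-test on the differences, two-sided).
t = d̄/(s_d/√n) = -0.9241/(2.738/√31) = -1.88
df = n − 1 = 30
Two-sided p-value ≈ 0.070
Since p ≈ 0.070 > α = 0.05, fail to reject H0; the data do not provide sufficient evidence against H0.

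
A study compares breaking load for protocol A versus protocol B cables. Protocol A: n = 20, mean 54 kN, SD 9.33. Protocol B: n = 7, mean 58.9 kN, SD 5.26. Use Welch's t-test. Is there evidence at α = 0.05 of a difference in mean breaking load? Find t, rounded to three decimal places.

Let group 1 = protocol A, group 2 = protocol B. H0: μ_1 = μ_2; H1: μ_1 ≠ μ_2 (Welch's two-sample t-test, two-sided).
t = (x̄_1 − x̄_2)/√(s_1²/n_1 + s_2²/n_2) = (54 − 58.9)/√(9.33²/20 + 5.26²/7) = -1.700
Welch–Satterthwaite df ≈ 19.15
Two-sided p-value ≈ 0.105
Since p ≈ 0.105 > α = 0.05, fail to reject H0; the data do not provide sufficient evidence against H0.

-1.700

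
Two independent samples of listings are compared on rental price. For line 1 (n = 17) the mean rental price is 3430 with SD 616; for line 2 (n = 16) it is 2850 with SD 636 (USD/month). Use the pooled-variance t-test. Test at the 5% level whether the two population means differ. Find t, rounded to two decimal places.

Let group 1 = line 1, group 2 = line 2. H0: μ_1 = μ_2; H1: μ_1 ≠ μ_2 (two-sample pooled-variance t-test, two-sided).
s_p² = [(17−1)·616² + (16−1)·636²]/(17+16−2) = 391572
t = (3430 − 2850)/√[391572·(1/17 + 1/16)] = 2.66
df = n₁ + n₂ − 2 = 31
Two-sided p-value ≈ 0.012
Since p ≈ 0.012 < α = 0.05, reject H0; the data support H1.

2.66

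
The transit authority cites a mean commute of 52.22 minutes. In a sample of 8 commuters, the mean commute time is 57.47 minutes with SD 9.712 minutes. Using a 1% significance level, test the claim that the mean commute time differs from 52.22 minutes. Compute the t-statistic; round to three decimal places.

1.529

H0: μ = 52.22; H1: μ ≠ 52.22 (one-sample t-test, two-sided).
t = (x̄ − μ₀)/(s/√n) = (57.47 − 52.22)/(9.712/√8) = 1.529
df = n − 1 = 7
Two-sided p-value ≈ 0.170
Since p ≈ 0.170 > α = 0.01, fail to reject H0; the data do not provide sufficient evidence against H0.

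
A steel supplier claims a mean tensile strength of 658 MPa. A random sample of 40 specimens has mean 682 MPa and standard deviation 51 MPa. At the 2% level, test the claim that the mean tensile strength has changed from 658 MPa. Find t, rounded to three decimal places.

H0: μ = 658; H1: μ ≠ 658 (one-sample t-test, two-sided).
t = (x̄ − μ₀)/(s/√n) = (682 − 658)/(51/√40) = 2.976
df = n − 1 = 39
Two-sided p-value ≈ 0.005
Since p ≈ 0.005 < α = 0.02, reject H0; the data support H1.

2.976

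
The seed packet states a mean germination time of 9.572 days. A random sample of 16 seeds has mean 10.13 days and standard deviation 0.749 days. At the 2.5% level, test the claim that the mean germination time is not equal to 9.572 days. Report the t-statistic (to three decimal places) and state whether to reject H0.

H0: μ = 9.572; H1: μ ≠ 9.572 (one-sample t-test, two-sided).
t = (x̄ − μ₀)/(s/√n) = (10.13 − 9.572)/(0.749/√16) = 2.980
df = n − 1 = 15
Two-sided p-value ≈ 0.009
Since p ≈ 0.009 < α = 0.025, reject H0; the data support H1.

t = 2.980; reject H0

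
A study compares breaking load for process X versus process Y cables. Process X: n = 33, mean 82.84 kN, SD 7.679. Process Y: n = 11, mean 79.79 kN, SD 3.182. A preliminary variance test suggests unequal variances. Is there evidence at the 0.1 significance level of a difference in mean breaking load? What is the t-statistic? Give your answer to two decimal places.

1.85

Let group 1 = process X, group 2 = process Y. H0: μ_1 = μ_2; H1: μ_1 ≠ μ_2 (Welch's two-sample t-test, two-sided).
t = (x̄_1 − x̄_2)/√(s_1²/n_1 + s_2²/n_2) = (82.84 − 79.79)/√(7.679²/33 + 3.182²/11) = 1.85
Welch–Satterthwaite df ≈ 39.73
Two-sided p-value ≈ 0.071
Since p ≈ 0.071 < α = 0.1, reject H0; the evidence is statistically significant.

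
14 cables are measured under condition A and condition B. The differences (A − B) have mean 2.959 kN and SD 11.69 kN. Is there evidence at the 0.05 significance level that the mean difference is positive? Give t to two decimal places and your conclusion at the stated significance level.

H0: μ_d = 0; H1: μ_d > 0 (paired t-test on the differences, right-tailed).
t = d̄/(s_d/√n) = 2.959/(11.69/√14) = 0.95
df = n − 1 = 13
p-value = P(T ≥ 0.95) ≈ 0.1804
Since p ≈ 0.1804 > α = 0.05, fail to reject H0; the evidence is not statistically significant.

t = 0.95; fail to reject H0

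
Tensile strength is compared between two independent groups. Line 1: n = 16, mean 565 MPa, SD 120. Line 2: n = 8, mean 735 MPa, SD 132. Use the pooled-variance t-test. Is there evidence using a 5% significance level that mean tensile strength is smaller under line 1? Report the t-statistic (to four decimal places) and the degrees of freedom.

t = -3.1675, df = 22

Let group 1 = line 1, group 2 = line 2. H0: μ_1 = μ_2; H1: μ_1 < μ_2 (two-sample pooled-variance t-test, left-tailed).
s_p² = [(16−1)·120² + (8−1)·132²]/(16+8−2) = 15362.2
t = (565 − 735)/√[15362.2·(1/16 + 1/8)] = -3.1675
df = n₁ + n₂ − 2 = 22
p-value = P(T ≤ -3.1675) ≈ 0.002
Since p ≈ 0.002 < α = 0.05, reject H0; the evidence is statistically significant.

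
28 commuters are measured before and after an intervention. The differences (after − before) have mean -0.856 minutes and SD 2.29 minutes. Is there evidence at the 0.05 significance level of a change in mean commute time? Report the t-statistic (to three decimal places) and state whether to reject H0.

t = -1.978; fail to reject H0

H0: μ_d = 0; H1: μ_d ≠ 0 (paired t-test on the differences, two-sided).
t = d̄/(s_d/√n) = -0.856/(2.29/√28) = -1.978
df = n − 1 = 27
Two-sided p-value ≈ 0.0582
Since p ≈ 0.0582 > α = 0.05, fail to reject H0; the evidence is not statistically significant.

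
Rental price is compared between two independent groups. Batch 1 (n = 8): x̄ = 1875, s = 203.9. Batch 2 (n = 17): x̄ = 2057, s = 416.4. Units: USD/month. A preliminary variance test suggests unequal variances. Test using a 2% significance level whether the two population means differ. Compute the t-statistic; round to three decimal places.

-1.467

Let group 1 = batch 1, group 2 = batch 2. H0: μ_1 = μ_2; H1: μ_1 ≠ μ_2 (Welch's two-sample t-test, two-sided).
t = (x̄_1 − x̄_2)/√(s_1²/n_1 + s_2²/n_2) = (1875 − 2057)/√(203.9²/8 + 416.4²/17) = -1.467
Welch–Satterthwaite df ≈ 22.88
Two-sided p-value ≈ 0.156
Since p ≈ 0.156 > α = 0.02, fail to reject H0; the evidence is not statistically significant.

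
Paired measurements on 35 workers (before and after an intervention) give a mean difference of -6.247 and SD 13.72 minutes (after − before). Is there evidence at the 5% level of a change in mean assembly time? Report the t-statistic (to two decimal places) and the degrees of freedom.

t = -2.69, df = 34

H0: μ_d = 0; H1: μ_d ≠ 0 (paired t-test on the differences, two-sided).
t = d̄/(s_d/√n) = -6.247/(13.72/√35) = -2.69
df = n − 1 = 34
Two-sided p-value ≈ 0.011
Since p ≈ 0.011 < α = 0.05, reject H0; the evidence is statistically significant.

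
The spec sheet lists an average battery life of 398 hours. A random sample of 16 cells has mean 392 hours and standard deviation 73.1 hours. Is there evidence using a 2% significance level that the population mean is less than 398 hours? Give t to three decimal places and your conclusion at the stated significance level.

t = -0.328; fail to reject H0

H0: μ = 398; H1: μ < 398 (one-sample t-test, left-tailed).
t = (x̄ − μ₀)/(s/√n) = (392 − 398)/(73.1/√16) = -0.328
df = n − 1 = 15
p-value = P(T ≤ -0.328) ≈ 0.374
Since p ≈ 0.374 > α = 0.02, fail to reject H0; the evidence is not statistically significant.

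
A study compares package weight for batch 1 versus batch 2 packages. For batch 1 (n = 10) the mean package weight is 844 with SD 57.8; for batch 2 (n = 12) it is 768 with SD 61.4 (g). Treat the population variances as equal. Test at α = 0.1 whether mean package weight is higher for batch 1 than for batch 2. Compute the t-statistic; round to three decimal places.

2.968

Let group 1 = batch 1, group 2 = batch 2. H0: μ_1 = μ_2; H1: μ_1 > μ_2 (two-sample pooled-variance t-test, right-tailed).
s_p² = [(10−1)·57.8² + (12−1)·61.4²]/(10+12−2) = 3576.86
t = (844 − 768)/√[3576.86·(1/10 + 1/12)] = 2.968
df = n₁ + n₂ − 2 = 20
p-value = P(T ≥ 2.968) ≈ 0.004
Since p ≈ 0.004 < α = 0.1, reject H0; the evidence is statistically significant.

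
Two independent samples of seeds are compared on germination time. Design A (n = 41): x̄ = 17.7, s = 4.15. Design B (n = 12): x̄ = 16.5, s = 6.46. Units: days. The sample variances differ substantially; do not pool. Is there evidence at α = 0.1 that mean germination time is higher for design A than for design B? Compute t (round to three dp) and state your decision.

t = 0.608; fail to reject H0

Let group 1 = design A, group 2 = design B. H0: μ_1 = μ_2; H1: μ_1 > μ_2 (Welch's two-sample t-test, right-tailed).
t = (x̄_1 − x̄_2)/√(s_1²/n_1 + s_2²/n_2) = (17.7 − 16.5)/√(4.15²/41 + 6.46²/12) = 0.608
Welch–Satterthwaite df ≈ 13.76
p-value = P(T ≥ 0.608) ≈ 0.277
Since p ≈ 0.277 > α = 0.1, fail to reject H0; the data do not provide sufficient evidence against H0.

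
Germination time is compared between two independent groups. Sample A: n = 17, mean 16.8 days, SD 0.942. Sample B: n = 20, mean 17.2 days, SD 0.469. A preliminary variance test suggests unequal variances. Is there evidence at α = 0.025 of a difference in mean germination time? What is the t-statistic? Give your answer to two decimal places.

Let group 1 = sample A, group 2 = sample B. H0: μ_1 = μ_2; H1: μ_1 ≠ μ_2 (Welch's two-sample t-test, two-sided).
t = (x̄_1 − x̄_2)/√(s_1²/n_1 + s_2²/n_2) = (16.8 − 17.2)/√(0.942²/17 + 0.469²/20) = -1.59
Welch–Satterthwaite df ≈ 22.61
Two-sided p-value ≈ 0.1255
Since p ≈ 0.1255 > α = 0.025, fail to reject H0; the data do not provide sufficient evidence against H0.

-1.59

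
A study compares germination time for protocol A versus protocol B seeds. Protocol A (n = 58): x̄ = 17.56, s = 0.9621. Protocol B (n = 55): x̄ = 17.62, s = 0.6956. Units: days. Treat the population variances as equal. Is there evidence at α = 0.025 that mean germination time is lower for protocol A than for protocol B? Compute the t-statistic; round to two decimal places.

-0.38

Let group 1 = protocol A, group 2 = protocol B. H0: μ_1 = μ_2; H1: μ_1 < μ_2 (two-sample pooled-variance t-test, left-tailed).
s_p² = [(58−1)·0.9621² + (55−1)·0.6956²]/(58+55−2) = 0.710718
t = (17.56 − 17.62)/√[0.710718·(1/58 + 1/55)] = -0.38
df = n₁ + n₂ − 2 = 111
p-value = P(T ≤ -0.38) ≈ 0.3530
Since p ≈ 0.3530 > α = 0.025, fail to reject H0; the evidence is not statistically significant.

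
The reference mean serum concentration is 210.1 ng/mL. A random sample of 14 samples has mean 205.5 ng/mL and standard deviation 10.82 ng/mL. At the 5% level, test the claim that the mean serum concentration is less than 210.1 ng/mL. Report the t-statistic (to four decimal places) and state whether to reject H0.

t = -1.5907; fail to reject H0

H0: μ = 210.1; H1: μ < 210.1 (one-sample t-test, left-tailed).
t = (x̄ − μ₀)/(s/√n) = (205.5 − 210.1)/(10.82/√14) = -1.5907
df = n − 1 = 13
p-value = P(T ≤ -1.5907) ≈ 0.068
Since p ≈ 0.068 > α = 0.05, fail to reject H0; the evidence is not statistically significant.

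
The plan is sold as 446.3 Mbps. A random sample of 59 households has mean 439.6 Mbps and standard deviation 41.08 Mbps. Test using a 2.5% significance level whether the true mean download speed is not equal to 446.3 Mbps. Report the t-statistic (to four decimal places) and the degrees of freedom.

H0: μ = 446.3; H1: μ ≠ 446.3 (one-sample t-test, two-sided).
t = (x̄ − μ₀)/(s/√n) = (439.6 − 446.3)/(41.08/√59) = -1.2528
df = n − 1 = 58
Two-sided p-value ≈ 0.2153
Since p ≈ 0.2153 > α = 0.025, fail to reject H0; the evidence is not statistically significant.

t = -1.2528, df = 58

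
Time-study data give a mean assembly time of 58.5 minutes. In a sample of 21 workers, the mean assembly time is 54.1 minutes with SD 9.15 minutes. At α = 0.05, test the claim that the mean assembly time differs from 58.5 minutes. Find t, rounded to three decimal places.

H0: μ = 58.5; H1: μ ≠ 58.5 (one-sample t-test, two-sided).
t = (x̄ − μ₀)/(s/√n) = (54.1 − 58.5)/(9.15/√21) = -2.204
df = n − 1 = 20
Two-sided p-value ≈ 0.0394
Since p ≈ 0.0394 < α = 0.05, reject H0; the evidence is statistically significant.

-2.204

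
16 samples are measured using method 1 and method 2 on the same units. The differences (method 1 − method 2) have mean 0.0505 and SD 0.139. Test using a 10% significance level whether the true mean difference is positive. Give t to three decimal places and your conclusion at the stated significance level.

H0: μ_d = 0; H1: μ_d > 0 (paired t-test on the differences, right-tailed).
t = d̄/(s_d/√n) = 0.0505/(0.139/√16) = 1.453
df = n − 1 = 15
p-value = P(T ≥ 1.453) ≈ 0.083
Since p ≈ 0.083 < α = 0.1, reject H0; the evidence is statistically significant.

t = 1.453; reject H0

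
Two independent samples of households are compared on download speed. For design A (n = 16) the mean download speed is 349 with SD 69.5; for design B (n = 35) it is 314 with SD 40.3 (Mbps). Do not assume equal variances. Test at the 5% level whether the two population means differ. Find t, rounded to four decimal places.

Let group 1 = design A, group 2 = design B. H0: μ_1 = μ_2; H1: μ_1 ≠ μ_2 (Welch's two-sample t-test, two-sided).
t = (x̄_1 − x̄_2)/√(s_1²/n_1 + s_2²/n_2) = (349 − 314)/√(69.5²/16 + 40.3²/35) = 1.8754
Welch–Satterthwaite df ≈ 19.76
Two-sided p-value ≈ 0.076
Since p ≈ 0.076 > α = 0.05, fail to reject H0; the data do not provide sufficient evidence against H0.

1.8754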